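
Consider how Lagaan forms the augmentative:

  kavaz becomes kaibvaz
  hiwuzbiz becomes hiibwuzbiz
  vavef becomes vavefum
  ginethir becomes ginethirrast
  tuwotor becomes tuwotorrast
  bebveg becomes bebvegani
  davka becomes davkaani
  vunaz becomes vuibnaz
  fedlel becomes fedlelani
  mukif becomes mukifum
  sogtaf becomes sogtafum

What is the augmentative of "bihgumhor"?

bihgumhorrast

hiwuzbiz and ginethir both have last vowel 'i' yet inflect differently (hiibwuzbiz, ginethirrast), so the last vowel is not what conditions the rule; the final letter is.
"bihgumhor" ends in -r. The stems ending in -r (ginethir → ginethirrast, tuwotor → tuwotorrast) double the final consonant and add -ast.
So bihgumhor → bihgumhorrast.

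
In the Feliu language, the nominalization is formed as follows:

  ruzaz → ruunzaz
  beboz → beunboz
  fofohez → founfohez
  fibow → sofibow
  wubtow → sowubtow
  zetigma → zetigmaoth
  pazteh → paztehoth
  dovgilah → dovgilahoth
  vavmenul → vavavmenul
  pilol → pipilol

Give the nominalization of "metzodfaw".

sometzodfaw

"metzodfaw" ends in -w. The stems ending in -w (fibow → sofibow, wubtow → sowubtow) add the prefix so-.
So metzodfaw → sometzodfaw.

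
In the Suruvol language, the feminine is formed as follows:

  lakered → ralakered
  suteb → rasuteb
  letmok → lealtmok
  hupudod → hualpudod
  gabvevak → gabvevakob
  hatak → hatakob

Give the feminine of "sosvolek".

lakered and hupudod both end in -d yet inflect differently (ralakered, hualpudod), so the final letter is not what conditions the rule; the last vowel is.
"sosvolek" has last vowel 'e'. The stems whose last vowel is 'e' (lakered → ralakered, suteb → rasuteb) add the prefix ra-.
The other patterns: stems whose last vowel is 'o' insert -al- after the first vowel; stems whose last vowel is 'a' add -ob.
So sosvolek → rasosvolek.

rasosvolek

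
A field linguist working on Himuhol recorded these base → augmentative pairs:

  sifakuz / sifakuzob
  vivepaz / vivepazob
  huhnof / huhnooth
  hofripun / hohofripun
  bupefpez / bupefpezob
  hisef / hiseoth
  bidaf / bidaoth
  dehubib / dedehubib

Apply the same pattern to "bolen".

"bolen" ends in -n. The one such stem in the data (hofripun → hohofripun) repeats the first consonant+vowel as a prefix (as does dehubib), so the same rule applies.
So bolen → bobolen.

bobolen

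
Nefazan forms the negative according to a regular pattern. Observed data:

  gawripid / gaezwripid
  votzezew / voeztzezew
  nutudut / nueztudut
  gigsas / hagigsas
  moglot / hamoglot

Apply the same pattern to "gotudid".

nutudut and moglot both end in -t yet inflect differently (nueztudut, hamoglot), so the final letter is not what conditions the rule; the number of vowels is.
"gotudid" has 3 vowels. The stems with 3 vowels (gawripid → gaezwripid, votzezew → voeztzezew, nutudut → nueztudut) insert -ez- after the first vowel.
The other pattern: stems with 2 vowels add the prefix ha-.
So gotudid → goeztudid.

goeztudid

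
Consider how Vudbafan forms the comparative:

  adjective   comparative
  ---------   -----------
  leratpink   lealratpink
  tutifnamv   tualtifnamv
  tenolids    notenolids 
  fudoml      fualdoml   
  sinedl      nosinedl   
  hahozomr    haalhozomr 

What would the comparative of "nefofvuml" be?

sinedl and fudoml both end in -l yet inflect differently (nosinedl, fualdoml), so the final letter is not what conditions the rule; the second-to-last letter is.
"nefofvuml" has second-to-last letter 'm'. The stems whose second-to-last letter is 'm' (fudoml → fualdoml, hahozomr → haalhozomr, tutifnamv → tualtifnamv) insert -al- after the first vowel.
The other pattern: stems whose second-to-last letter is 'd' add the prefix no-.
So nefofvuml → nealfofvuml.

nealfofvuml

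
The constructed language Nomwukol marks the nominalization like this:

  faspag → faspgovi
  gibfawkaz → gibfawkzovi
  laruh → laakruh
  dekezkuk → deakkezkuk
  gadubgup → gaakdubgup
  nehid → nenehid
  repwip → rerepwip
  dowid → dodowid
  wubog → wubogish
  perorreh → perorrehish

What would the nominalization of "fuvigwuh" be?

fuakvigwuh

gadubgup and repwip both end in -p yet inflect differently (gaakdubgup, rerepwip), so the final letter is not what conditions the rule; the last vowel is.
"fuvigwuh" has last vowel 'u'. The stems whose last vowel is 'u' (laruh → laakruh, dekezkuk → deakkezkuk, gadubgup → gaakdubgup) insert -ak- after the first vowel.
So fuvigwuh → fuakvigwuh.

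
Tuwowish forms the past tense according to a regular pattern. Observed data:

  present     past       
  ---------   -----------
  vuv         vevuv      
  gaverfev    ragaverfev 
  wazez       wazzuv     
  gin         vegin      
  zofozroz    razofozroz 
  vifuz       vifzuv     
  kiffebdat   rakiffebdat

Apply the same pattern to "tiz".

vuv and gaverfev both end in -v yet inflect differently (vevuv, ragaverfev), so the final letter is not what conditions the rule; the number of vowels is.
"tiz" has 1 vowel. The stems with 1 vowel (gin → vegin, vuv → vevuv) add the prefix ve-.
The other patterns: stems with 2 vowels delete the last vowel and add -uv; stems with 3 vowels add the prefix ra-.
So tiz → vetiz.

vetiz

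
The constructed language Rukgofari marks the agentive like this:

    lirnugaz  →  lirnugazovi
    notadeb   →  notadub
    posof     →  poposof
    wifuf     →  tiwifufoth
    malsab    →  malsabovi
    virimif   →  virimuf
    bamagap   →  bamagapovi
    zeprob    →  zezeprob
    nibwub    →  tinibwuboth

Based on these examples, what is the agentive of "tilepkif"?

malsab and nibwub both end in -b yet inflect differently (malsabovi, tinibwuboth), so the final letter is not what conditions the rule; the last vowel is.
"tilepkif" has last vowel 'i'. The one such stem in the data (virimif → virimuf) changes the last vowel to 'u' (as does notadeb), so the same rule applies.
The other patterns: stems whose last vowel is 'a' add -ovi; stems whose last vowel is 'u' add ti- … -oth around the stem; stems whose last vowel is 'o' repeat the first consonant+vowel as a prefix.
So tilepkif → tilepkuf.

tilepkuf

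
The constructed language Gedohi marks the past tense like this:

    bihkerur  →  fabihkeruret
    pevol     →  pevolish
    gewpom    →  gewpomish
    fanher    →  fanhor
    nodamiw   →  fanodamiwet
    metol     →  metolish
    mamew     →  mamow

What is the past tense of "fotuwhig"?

fafotuwhiget

"fotuwhig" has last vowel 'i'. The one such stem in the data (nodamiw → fanodamiwet) adds fa- … -et around the stem, so the same rule applies.
So fotuwhig → fafotuwhiget.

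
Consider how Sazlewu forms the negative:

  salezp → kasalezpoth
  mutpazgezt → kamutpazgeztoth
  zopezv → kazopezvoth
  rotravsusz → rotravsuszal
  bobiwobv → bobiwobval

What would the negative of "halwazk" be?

kahalwazkoth

"halwazk" has second-to-last letter 'z'. The stems whose second-to-last letter is 'z' (salezp → kasalezpoth, mutpazgezt → kamutpazgeztoth, zopezv → kazopezvoth) add ka- … -oth around the stem.
So halwazk → kahalwazkoth.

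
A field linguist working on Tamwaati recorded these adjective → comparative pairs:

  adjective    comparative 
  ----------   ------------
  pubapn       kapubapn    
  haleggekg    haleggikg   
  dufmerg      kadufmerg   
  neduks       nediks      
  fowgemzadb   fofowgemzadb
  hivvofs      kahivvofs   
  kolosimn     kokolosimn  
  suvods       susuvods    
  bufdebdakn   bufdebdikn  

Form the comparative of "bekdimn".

suvods and neduks both end in -s yet inflect differently (susuvods, nediks), so the final letter is not what conditions the rule; the second-to-last letter is.
"bekdimn" has second-to-last letter 'm'. The one such stem in the data (kolosimn → kokolosimn) repeats the first consonant+vowel as a prefix (as do suvods, fowgemzadb), so the same rule applies.
The other patterns: stems whose second-to-last letter is 'k' change the last vowel to 'i'; stems whose second-to-last letter is 'f', 'p' or 'r' add the prefix ka-.
So bekdimn → bebekdimn.

bebekdimn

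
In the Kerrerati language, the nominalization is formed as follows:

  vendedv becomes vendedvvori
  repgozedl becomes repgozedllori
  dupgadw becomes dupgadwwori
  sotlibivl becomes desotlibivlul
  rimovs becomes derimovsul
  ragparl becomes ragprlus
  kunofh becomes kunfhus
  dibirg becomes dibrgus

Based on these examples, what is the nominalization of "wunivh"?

dewunivhul

repgozedl and sotlibivl both end in -l yet inflect differently (repgozedllori, desotlibivlul), so the final letter is not what conditions the rule; the second-to-last letter is.
"wunivh" has second-to-last letter 'v'. The stems whose second-to-last letter is 'v' (sotlibivl → desotlibivlul, rimovs → derimovsul) add de- … -ul around the stem.
So wunivh → dewunivhul.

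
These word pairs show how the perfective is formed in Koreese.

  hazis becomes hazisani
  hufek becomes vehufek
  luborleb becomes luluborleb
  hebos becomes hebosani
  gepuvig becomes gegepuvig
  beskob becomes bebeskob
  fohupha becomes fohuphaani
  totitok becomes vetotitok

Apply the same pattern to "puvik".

vepuvik

hufek and luborleb both have last vowel 'e' yet inflect differently (vehufek, luluborleb), so the last vowel is not what conditions the rule; the final letter is.
"puvik" ends in -k. The stems ending in -k (totitok → vetotitok, hufek → vehufek) add the prefix ve-.
So puvik → vepuvik.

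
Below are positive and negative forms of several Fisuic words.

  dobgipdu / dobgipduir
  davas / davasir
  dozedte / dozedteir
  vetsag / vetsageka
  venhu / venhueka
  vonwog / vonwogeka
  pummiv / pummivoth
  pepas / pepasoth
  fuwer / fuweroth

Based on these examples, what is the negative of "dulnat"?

dobgipdu and venhu both end in -u yet inflect differently (dobgipduir, venhueka), so the final letter is not what conditions the rule; the first letter is.
"dulnat" begins with d-. The stems beginning with d- (dobgipdu → dobgipduir, davas → davasir, dozedte → dozedteir) add -ir.
The other patterns: stems beginning with v- add -eka; stems beginning with f- or p- add -oth.
So dulnat → dulnatir.

dulnatir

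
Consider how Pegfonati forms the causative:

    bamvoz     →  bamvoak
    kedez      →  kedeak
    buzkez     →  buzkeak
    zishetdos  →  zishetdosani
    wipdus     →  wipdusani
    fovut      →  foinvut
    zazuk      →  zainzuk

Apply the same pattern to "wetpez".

"wetpez" ends in -z. The stems ending in -z (bamvoz → bamvoak, kedez → kedeak, buzkez → buzkeak) drop the final letter and add -ak.
The other patterns: stems ending in -s add -ani; stems ending in -k or -t insert -in- after the first vowel.
So wetpez → wetpeak.

wetpeak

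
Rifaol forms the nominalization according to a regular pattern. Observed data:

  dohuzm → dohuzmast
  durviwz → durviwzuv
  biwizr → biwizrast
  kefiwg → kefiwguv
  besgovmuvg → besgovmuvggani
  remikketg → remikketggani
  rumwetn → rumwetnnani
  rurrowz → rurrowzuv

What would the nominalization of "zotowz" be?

zotowzuv

"zotowz" has second-to-last letter 'w'. The stems whose second-to-last letter is 'w' (rurrowz → rurrowzuv, durviwz → durviwzuv, kefiwg → kefiwguv) add -uv.
So zotowz → zotowzuv.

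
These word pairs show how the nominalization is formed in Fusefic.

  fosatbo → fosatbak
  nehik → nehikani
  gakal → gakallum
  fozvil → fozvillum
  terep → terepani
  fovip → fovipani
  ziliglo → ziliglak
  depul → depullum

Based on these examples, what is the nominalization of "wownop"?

"wownop" ends in -p. The stems ending in -p (terep → terepani, fovip → fovipani) add -ani.
The other patterns: stems ending in -l double the final consonant and add -um; stems ending in -o drop the final letter and add -ak.
So wownop → wownopani.

wownopani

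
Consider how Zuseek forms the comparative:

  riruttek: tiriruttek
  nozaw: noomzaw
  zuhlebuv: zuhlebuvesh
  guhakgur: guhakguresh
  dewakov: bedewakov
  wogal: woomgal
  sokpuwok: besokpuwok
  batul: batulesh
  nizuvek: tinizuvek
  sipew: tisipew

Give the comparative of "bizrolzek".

"bizrolzek" has last vowel 'e'. The stems whose last vowel is 'e' (sipew → tisipew, nizuvek → tinizuvek, riruttek → tiriruttek) add the prefix ti-.
The other patterns: stems whose last vowel is 'u' add -esh; stems whose last vowel is 'a' insert -om- after the first vowel; stems whose last vowel is 'o' add the prefix be-.
So bizrolzek → tibizrolzek.

tibizrolzek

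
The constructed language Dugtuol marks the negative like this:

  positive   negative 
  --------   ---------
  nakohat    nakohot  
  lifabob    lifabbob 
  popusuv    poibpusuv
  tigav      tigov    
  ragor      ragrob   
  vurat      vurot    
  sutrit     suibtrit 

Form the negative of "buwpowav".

"buwpowav" has last vowel 'a'. The stems whose last vowel is 'a' (vurat → vurot, nakohat → nakohot, tigav → tigov) change the last vowel to 'o'.
So buwpowav → buwpowov.

buwpowov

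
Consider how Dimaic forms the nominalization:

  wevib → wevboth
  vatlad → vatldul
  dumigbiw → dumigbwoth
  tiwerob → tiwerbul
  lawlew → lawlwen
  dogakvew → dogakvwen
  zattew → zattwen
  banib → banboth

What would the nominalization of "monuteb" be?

lawlew and dumigbiw both end in -w yet inflect differently (lawlwen, dumigbwoth), so the final letter is not what conditions the rule; the last vowel is.
"monuteb" has last vowel 'e'. The stems whose last vowel is 'e' (lawlew → lawlwen, dogakvew → dogakvwen, zattew → zattwen) delete the last vowel and add -en.
The other patterns: stems whose last vowel is 'i' delete the last vowel and add -oth; stems whose last vowel is 'a' or 'o' delete the last vowel and add -ul.
So monuteb → monutben.

monutben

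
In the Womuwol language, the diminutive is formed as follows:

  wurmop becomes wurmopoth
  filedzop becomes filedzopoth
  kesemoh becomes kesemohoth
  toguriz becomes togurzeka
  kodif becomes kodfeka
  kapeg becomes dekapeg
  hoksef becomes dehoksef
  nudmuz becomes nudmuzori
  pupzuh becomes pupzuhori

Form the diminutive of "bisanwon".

bisanwonoth

"bisanwon" has last vowel 'o'. The stems whose last vowel is 'o' (wurmop → wurmopoth, filedzop → filedzopoth, kesemoh → kesemohoth) add -oth.
The other patterns: stems whose last vowel is 'i' delete the last vowel and add -eka; stems whose last vowel is 'e' add the prefix de-; stems whose last vowel is 'u' add -ori.
So bisanwon → bisanwonoth.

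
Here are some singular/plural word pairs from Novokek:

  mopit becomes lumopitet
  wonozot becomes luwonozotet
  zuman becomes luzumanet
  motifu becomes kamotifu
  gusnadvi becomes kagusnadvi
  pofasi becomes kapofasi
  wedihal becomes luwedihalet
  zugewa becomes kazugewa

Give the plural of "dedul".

wedihal and zugewa both have last vowel 'a' yet inflect differently (luwedihalet, kazugewa), so the last vowel is not what conditions the rule; whether the stem ends in a vowel or a consonant is.
"dedul" ends in a consonant. The stems ending in a consonant (wonozot → luwonozotet, mopit → lumopitet, wedihal → luwedihalet) add lu- … -et around the stem.
The other pattern: stems ending in a vowel add the prefix ka-.
So dedul → ludedulet.

ludedulet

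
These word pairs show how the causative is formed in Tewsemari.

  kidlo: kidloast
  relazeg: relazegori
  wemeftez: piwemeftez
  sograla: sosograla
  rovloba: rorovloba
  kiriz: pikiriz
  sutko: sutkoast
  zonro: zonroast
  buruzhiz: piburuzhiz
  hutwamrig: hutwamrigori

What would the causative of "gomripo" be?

gomripoast

hutwamrig and buruzhiz both have last vowel 'i' yet inflect differently (hutwamrigori, piburuzhiz), so the last vowel is not what conditions the rule; the final letter is.
"gomripo" ends in -o. The stems ending in -o (sutko → sutkoast, zonro → zonroast, kidlo → kidloast) add -ast.
The other patterns: stems ending in -g add -ori; stems ending in -z add the prefix pi-; stems ending in -a repeat the first consonant+vowel as a prefix.
So gomripo → gomripoast.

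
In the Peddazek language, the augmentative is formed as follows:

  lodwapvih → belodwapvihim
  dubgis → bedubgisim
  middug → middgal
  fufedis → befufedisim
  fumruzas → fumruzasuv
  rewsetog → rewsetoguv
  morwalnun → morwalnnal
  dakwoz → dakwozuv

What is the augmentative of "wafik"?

middug and rewsetog both end in -g yet inflect differently (middgal, rewsetoguv), so the final letter is not what conditions the rule; the last vowel is.
"wafik" has last vowel 'i'. The stems whose last vowel is 'i' (dubgis → bedubgisim, lodwapvih → belodwapvihim, fufedis → befufedisim) add be- … -im around the stem.
So wafik → bewafikim.

bewafikim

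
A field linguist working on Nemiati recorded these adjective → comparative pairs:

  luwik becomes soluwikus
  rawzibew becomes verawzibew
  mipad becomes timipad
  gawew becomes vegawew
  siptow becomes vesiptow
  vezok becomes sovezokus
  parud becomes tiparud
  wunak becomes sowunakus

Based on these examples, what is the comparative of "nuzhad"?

tinuzhad

mipad and wunak both have last vowel 'a' yet inflect differently (timipad, sowunakus), so the last vowel is not what conditions the rule; the final letter is.
"nuzhad" ends in -d. The stems ending in -d (parud → tiparud, mipad → timipad) add the prefix ti-.
The other patterns: stems ending in -w add the prefix ve-; stems ending in -k add so- … -us around the stem.
So nuzhad → tinuzhad.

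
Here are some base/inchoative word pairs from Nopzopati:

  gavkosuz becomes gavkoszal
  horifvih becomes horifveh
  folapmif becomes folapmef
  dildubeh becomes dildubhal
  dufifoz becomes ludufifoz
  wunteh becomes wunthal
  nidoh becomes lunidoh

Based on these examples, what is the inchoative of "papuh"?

horifvih and nidoh both end in -h yet inflect differently (horifveh, lunidoh), so the final letter is not what conditions the rule; the last vowel is.
"papuh" has last vowel 'u'. The one such stem in the data (gavkosuz → gavkoszal) deletes the last vowel and adds -al (as do wunteh, dildubeh), so the same rule applies.
So papuh → paphal.

paphal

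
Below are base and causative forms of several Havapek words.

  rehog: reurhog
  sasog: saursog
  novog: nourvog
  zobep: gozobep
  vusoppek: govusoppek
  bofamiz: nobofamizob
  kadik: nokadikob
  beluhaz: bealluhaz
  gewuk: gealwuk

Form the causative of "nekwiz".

vusoppek and kadik both end in -k yet inflect differently (govusoppek, nokadikob), so the final letter is not what conditions the rule; the last vowel is.
"nekwiz" has last vowel 'i'. The stems whose last vowel is 'i' (bofamiz → nobofamizob, kadik → nokadikob) add no- … -ob around the stem.
So nekwiz → nonekwizob.

nonekwizob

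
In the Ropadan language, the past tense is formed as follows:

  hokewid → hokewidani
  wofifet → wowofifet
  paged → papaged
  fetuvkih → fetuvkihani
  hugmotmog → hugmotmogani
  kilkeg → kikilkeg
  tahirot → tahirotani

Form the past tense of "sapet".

sasapet

paged and hokewid both end in -d yet inflect differently (papaged, hokewidani), so the final letter is not what conditions the rule; the last vowel is.
"sapet" has last vowel 'e'. The stems whose last vowel is 'e' (paged → papaged, kilkeg → kikilkeg, wofifet → wowofifet) repeat the first consonant+vowel as a prefix.
So sapet → sasapet.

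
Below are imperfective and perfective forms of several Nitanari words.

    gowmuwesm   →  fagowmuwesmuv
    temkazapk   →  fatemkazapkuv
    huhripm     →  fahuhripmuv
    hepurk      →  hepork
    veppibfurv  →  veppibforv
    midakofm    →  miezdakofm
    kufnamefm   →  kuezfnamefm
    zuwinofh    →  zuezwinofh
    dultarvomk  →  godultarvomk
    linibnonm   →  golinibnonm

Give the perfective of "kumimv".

gokumimv

"kumimv" has second-to-last letter 'm'. The one such stem in the data (dultarvomk → godultarvomk) adds the prefix go-, so the same rule applies.
So kumimv → gokumimv.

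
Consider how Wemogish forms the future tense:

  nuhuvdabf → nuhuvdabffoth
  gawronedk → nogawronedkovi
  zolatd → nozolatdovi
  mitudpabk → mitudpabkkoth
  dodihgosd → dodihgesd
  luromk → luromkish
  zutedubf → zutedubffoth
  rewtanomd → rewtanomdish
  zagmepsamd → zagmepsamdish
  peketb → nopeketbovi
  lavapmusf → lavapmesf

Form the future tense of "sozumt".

nuhuvdabf and lavapmusf both end in -f yet inflect differently (nuhuvdabffoth, lavapmesf), so the final letter is not what conditions the rule; the second-to-last letter is.
"sozumt" has second-to-last letter 'm'. The stems whose second-to-last letter is 'm' (rewtanomd → rewtanomdish, luromk → luromkish, zagmepsamd → zagmepsamdish) add -ish.
The other patterns: stems whose second-to-last letter is 'b' double the final consonant and add -oth; stems whose second-to-last letter is 's' change the last vowel to 'e'; stems whose second-to-last letter is 'd' or 't' add no- … -ovi around the stem.
So sozumt → sozumtish.

sozumtish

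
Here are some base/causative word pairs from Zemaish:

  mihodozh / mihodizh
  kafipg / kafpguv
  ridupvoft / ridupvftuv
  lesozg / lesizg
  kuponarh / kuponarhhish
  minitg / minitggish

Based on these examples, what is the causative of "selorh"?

kafipg and lesozg both end in -g yet inflect differently (kafpguv, lesizg), so the final letter is not what conditions the rule; the second-to-last letter is.
"selorh" has second-to-last letter 'r'. The one such stem in the data (kuponarh → kuponarhhish) doubles the final consonant and adds -ish (as does minitg), so the same rule applies.
So selorh → selorhhish.

selorhhish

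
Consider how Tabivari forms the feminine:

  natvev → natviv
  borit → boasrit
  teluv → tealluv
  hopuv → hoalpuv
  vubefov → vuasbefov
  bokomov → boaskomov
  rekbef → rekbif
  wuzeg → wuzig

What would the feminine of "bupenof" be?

buaspenof

natvev and hopuv both end in -v yet inflect differently (natviv, hoalpuv), so the final letter is not what conditions the rule; the last vowel is.
"bupenof" has last vowel 'o'. The stems whose last vowel is 'o' (vubefov → vuasbefov, bokomov → boaskomov) insert -as- after the first vowel.
So bupenof → buaspenof.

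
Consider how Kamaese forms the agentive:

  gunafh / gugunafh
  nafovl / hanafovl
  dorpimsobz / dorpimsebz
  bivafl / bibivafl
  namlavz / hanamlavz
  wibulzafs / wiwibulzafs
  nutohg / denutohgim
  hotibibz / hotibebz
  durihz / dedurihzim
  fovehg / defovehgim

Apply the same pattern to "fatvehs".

defatvehsim

hotibibz and namlavz both end in -z yet inflect differently (hotibebz, hanamlavz), so the final letter is not what conditions the rule; the second-to-last letter is.
"fatvehs" has second-to-last letter 'h'. The stems whose second-to-last letter is 'h' (nutohg → denutohgim, fovehg → defovehgim, durihz → dedurihzim) add de- … -im around the stem.
The other patterns: stems whose second-to-last letter is 'f' repeat the first consonant+vowel as a prefix; stems whose second-to-last letter is 'b' change the last vowel to 'e'; stems whose second-to-last letter is 'v' add the prefix ha-.
So fatvehs → defatvehsim.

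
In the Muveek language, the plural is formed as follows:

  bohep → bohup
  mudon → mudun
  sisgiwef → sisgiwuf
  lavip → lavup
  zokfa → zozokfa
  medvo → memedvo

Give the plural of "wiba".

wiwiba

mudon and medvo both have last vowel 'o' yet inflect differently (mudun, memedvo), so the last vowel is not what conditions the rule; whether the stem ends in a vowel or a consonant is.
"wiba" ends in a vowel. The stems ending in a vowel (zokfa → zozokfa, medvo → memedvo) repeat the first consonant+vowel as a prefix.
So wiba → wiwiba.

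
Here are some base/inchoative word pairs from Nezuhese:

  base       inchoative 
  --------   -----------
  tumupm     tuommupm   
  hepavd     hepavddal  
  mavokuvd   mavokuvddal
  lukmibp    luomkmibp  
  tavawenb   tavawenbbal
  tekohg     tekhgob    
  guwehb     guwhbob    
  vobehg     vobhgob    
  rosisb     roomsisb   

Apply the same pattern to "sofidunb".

sofidunbbal

"sofidunb" has second-to-last letter 'n'. The one such stem in the data (tavawenb → tavawenbbal) doubles the final consonant and adds -al (as do hepavd, mavokuvd), so the same rule applies.
So sofidunb → sofidunbbal.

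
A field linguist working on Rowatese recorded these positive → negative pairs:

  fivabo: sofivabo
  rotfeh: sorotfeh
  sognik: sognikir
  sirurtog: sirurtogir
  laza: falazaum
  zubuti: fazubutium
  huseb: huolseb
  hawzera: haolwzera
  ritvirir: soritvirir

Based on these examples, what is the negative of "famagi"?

laza and hawzera both end in -a yet inflect differently (falazaum, haolwzera), so the final letter is not what conditions the rule; the first letter is.
"famagi" begins with f-. The one such stem in the data (fivabo → sofivabo) adds the prefix so-, so the same rule applies.
So famagi → sofamagi.

sofamagi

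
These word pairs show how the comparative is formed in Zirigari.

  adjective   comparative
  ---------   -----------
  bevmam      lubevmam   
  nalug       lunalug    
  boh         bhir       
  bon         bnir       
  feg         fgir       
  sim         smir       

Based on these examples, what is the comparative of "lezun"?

"lezun" has 2 vowels. The stems with 2 vowels (bevmam → lubevmam, nalug → lunalug) add the prefix lu-.
So lezun → lulezun.

lulezun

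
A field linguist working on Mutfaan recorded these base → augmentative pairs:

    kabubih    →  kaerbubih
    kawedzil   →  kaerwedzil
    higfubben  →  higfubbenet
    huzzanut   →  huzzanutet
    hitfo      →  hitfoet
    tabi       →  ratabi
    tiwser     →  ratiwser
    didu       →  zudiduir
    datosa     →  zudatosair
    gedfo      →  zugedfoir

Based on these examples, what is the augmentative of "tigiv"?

ratigiv

hitfo and gedfo both end in -o yet inflect differently (hitfoet, zugedfoir), so the final letter is not what conditions the rule; the first letter is.
"tigiv" begins with t-. The stems beginning with t- (tabi → ratabi, tiwser → ratiwser) add the prefix ra-.
The other patterns: stems beginning with k- insert -er- after the first vowel; stems beginning with h- add -et; stems beginning with d- or g- add zu- … -ir around the stem.
So tigiv → ratigiv.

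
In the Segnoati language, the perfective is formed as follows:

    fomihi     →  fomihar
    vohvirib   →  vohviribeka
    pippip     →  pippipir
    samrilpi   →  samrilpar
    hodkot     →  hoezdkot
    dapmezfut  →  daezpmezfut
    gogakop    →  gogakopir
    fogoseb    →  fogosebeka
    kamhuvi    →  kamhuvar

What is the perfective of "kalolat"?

vohvirib and kamhuvi both have last vowel 'i' yet inflect differently (vohviribeka, kamhuvar), so the last vowel is not what conditions the rule; the final letter is.
"kalolat" ends in -t. The stems ending in -t (dapmezfut → daezpmezfut, hodkot → hoezdkot) insert -ez- after the first vowel.
The other patterns: stems ending in -b add -eka; stems ending in -i drop the final letter and add -ar; stems ending in -p add -ir.
So kalolat → kaezlolat.

kaezlolat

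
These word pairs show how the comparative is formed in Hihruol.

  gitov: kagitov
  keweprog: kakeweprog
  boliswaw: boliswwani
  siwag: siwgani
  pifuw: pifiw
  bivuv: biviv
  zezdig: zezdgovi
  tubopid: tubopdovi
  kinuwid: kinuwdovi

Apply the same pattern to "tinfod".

keweprog and siwag both end in -g yet inflect differently (kakeweprog, siwgani), so the final letter is not what conditions the rule; the last vowel is.
"tinfod" has last vowel 'o'. The stems whose last vowel is 'o' (gitov → kagitov, keweprog → kakeweprog) add the prefix ka-.
So tinfod → katinfod.

katinfod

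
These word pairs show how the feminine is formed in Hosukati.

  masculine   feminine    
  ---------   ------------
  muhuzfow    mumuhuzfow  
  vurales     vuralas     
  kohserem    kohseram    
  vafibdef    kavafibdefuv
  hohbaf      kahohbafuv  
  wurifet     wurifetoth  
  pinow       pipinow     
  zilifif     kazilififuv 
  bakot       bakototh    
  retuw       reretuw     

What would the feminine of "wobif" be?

"wobif" ends in -f. The stems ending in -f (zilifif → kazilififuv, vafibdef → kavafibdefuv, hohbaf → kahohbafuv) add ka- … -uv around the stem.
So wobif → kawobifuv.

kawobifuv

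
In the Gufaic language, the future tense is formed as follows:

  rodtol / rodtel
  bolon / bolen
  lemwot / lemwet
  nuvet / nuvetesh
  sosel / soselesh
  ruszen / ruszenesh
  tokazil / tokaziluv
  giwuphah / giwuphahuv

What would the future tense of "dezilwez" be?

lemwot and nuvet both end in -t yet inflect differently (lemwet, nuvetesh), so the final letter is not what conditions the rule; the last vowel is.
"dezilwez" has last vowel 'e'. The stems whose last vowel is 'e' (nuvet → nuvetesh, sosel → soselesh, ruszen → ruszenesh) add -esh.
The other patterns: stems whose last vowel is 'o' change the last vowel to 'e'; stems whose last vowel is 'a' or 'i' add -uv.
So dezilwez → dezilwezesh.

dezilwezesh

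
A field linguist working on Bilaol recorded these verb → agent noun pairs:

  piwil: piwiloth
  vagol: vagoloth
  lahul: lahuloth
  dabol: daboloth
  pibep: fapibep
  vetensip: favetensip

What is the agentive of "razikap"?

piwil and vetensip both have last vowel 'i' yet inflect differently (piwiloth, favetensip), so the last vowel is not what conditions the rule; the final letter is.
"razikap" ends in -p. The stems ending in -p (pibep → fapibep, vetensip → favetensip) add the prefix fa-.
The other pattern: stems ending in -l add -oth.
So razikap → farazikap.

farazikap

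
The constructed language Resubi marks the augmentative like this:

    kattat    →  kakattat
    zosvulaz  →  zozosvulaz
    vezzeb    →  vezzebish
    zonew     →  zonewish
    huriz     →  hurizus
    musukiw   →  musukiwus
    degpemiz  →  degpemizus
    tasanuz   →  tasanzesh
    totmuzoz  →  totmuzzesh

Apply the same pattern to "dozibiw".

zosvulaz and huriz both end in -z yet inflect differently (zozosvulaz, hurizus), so the final letter is not what conditions the rule; the last vowel is.
"dozibiw" has last vowel 'i'. The stems whose last vowel is 'i' (huriz → hurizus, musukiw → musukiwus, degpemiz → degpemizus) add -us.
The other patterns: stems whose last vowel is 'a' repeat the first consonant+vowel as a prefix; stems whose last vowel is 'e' add -ish; stems whose last vowel is 'o' or 'u' delete the last vowel and add -esh.
So dozibiw → dozibiwus.

dozibiwus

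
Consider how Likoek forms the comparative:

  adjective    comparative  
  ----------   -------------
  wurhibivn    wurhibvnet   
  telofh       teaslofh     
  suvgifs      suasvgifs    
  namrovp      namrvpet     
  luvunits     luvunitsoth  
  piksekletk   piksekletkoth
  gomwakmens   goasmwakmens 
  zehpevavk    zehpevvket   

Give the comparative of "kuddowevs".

zehpevavk and piksekletk both end in -k yet inflect differently (zehpevvket, piksekletkoth), so the final letter is not what conditions the rule; the second-to-last letter is.
"kuddowevs" has second-to-last letter 'v'. The stems whose second-to-last letter is 'v' (wurhibivn → wurhibvnet, namrovp → namrvpet, zehpevavk → zehpevvket) delete the last vowel and add -et.
The other patterns: stems whose second-to-last letter is 't' add -oth; stems whose second-to-last letter is 'f' or 'n' insert -as- after the first vowel.
So kuddowevs → kuddowvset.

kuddowvset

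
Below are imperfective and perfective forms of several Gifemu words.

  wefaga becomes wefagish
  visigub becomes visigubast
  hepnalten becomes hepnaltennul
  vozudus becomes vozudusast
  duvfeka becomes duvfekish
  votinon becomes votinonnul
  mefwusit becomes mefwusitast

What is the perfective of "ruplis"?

"ruplis" ends in -s. The one such stem in the data (vozudus → vozudusast) adds -ast, so the same rule applies.
The other patterns: stems ending in -a drop the final letter and add -ish; stems ending in -n double the final consonant and add -ul.
So ruplis → ruplisast.

ruplisast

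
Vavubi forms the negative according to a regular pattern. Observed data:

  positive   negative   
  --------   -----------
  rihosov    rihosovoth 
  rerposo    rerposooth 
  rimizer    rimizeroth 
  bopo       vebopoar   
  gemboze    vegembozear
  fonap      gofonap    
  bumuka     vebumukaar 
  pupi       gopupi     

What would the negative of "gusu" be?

"gusu" begins with g-. The one such stem in the data (gemboze → vegembozear) adds ve- … -ar around the stem, so the same rule applies.
The other patterns: stems beginning with r- add -oth; stems beginning with f- or p- add the prefix go-.
So gusu → vegusuar.

vegusuar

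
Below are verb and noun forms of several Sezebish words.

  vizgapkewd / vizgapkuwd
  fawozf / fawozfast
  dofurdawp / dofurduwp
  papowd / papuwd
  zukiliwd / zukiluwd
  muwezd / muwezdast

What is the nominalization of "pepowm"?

vizgapkewd and muwezd both end in -d yet inflect differently (vizgapkuwd, muwezdast), so the final letter is not what conditions the rule; the second-to-last letter is.
"pepowm" has second-to-last letter 'w'. The stems whose second-to-last letter is 'w' (dofurdawp → dofurduwp, vizgapkewd → vizgapkuwd, zukiliwd → zukiluwd) change the last vowel to 'u'.
The other pattern: stems whose second-to-last letter is 'z' add -ast.
So pepowm → pepuwm.

pepuwm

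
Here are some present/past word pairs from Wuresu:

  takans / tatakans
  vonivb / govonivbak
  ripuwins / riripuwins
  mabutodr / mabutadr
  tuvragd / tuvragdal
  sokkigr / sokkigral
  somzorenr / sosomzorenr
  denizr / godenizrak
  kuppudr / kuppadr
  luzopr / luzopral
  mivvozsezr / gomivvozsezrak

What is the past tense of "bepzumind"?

sokkigr and somzorenr both end in -r yet inflect differently (sokkigral, sosomzorenr), so the final letter is not what conditions the rule; the second-to-last letter is.
"bepzumind" has second-to-last letter 'n'. The stems whose second-to-last letter is 'n' (somzorenr → sosomzorenr, takans → tatakans, ripuwins → riripuwins) repeat the first consonant+vowel as a prefix.
So bepzumind → bebepzumind.

bebepzumind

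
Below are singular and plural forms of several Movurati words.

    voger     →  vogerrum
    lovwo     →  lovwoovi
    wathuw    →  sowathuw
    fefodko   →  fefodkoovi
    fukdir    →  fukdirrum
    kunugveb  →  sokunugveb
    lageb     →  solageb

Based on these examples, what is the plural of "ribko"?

ribkoovi

voger and lageb both have last vowel 'e' yet inflect differently (vogerrum, solageb), so the last vowel is not what conditions the rule; the final letter is.
"ribko" ends in -o. The stems ending in -o (lovwo → lovwoovi, fefodko → fefodkoovi) add -ovi.
The other patterns: stems ending in -r double the final consonant and add -um; stems ending in -b or -w add the prefix so-.
So ribko → ribkoovi.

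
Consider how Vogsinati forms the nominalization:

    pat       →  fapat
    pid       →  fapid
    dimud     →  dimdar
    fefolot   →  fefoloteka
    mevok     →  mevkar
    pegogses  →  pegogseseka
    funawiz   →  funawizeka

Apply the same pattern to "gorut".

gortar

pid and dimud both end in -d yet inflect differently (fapid, dimdar), so the final letter is not what conditions the rule; the number of vowels is.
"gorut" has 2 vowels. The stems with 2 vowels (dimud → dimdar, mevok → mevkar) delete the last vowel and add -ar.
The other patterns: stems with 1 vowel add the prefix fa-; stems with 3 vowels add -eka.
So gorut → gortar.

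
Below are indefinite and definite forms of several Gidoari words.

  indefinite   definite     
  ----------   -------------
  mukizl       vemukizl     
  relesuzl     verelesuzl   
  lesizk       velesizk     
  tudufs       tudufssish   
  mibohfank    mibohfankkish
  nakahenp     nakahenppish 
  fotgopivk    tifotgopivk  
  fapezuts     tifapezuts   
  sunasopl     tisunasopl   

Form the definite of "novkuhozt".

venovkuhozt

lesizk and mibohfank both end in -k yet inflect differently (velesizk, mibohfankkish), so the final letter is not what conditions the rule; the second-to-last letter is.
"novkuhozt" has second-to-last letter 'z'. The stems whose second-to-last letter is 'z' (mukizl → vemukizl, relesuzl → verelesuzl, lesizk → velesizk) add the prefix ve-.
The other patterns: stems whose second-to-last letter is 'f' or 'n' double the final consonant and add -ish; stems whose second-to-last letter is 'p', 't' or 'v' add the prefix ti-.
So novkuhozt → venovkuhozt.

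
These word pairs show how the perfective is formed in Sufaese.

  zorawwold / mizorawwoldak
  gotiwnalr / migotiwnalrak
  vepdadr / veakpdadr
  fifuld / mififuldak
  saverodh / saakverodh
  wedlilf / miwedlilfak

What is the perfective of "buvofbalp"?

mibuvofbalpak

gotiwnalr and vepdadr both end in -r yet inflect differently (migotiwnalrak, veakpdadr), so the final letter is not what conditions the rule; the second-to-last letter is.
"buvofbalp" has second-to-last letter 'l'. The stems whose second-to-last letter is 'l' (wedlilf → miwedlilfak, fifuld → mififuldak, zorawwold → mizorawwoldak) add mi- … -ak around the stem.
So buvofbalp → mibuvofbalpak.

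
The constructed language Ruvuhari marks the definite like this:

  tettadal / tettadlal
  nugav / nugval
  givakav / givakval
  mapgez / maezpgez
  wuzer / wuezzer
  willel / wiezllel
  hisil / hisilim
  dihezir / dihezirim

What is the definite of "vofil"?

tettadal and willel both end in -l yet inflect differently (tettadlal, wiezllel), so the final letter is not what conditions the rule; the last vowel is.
"vofil" has last vowel 'i'. The stems whose last vowel is 'i' (hisil → hisilim, dihezir → dihezirim) add -im.
So vofil → vofilim.

vofilim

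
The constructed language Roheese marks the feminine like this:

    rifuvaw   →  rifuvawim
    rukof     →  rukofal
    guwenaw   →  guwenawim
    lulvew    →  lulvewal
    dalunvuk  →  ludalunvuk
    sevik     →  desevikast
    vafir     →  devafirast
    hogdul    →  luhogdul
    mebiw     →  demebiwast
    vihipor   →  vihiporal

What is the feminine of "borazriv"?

deborazrivast

mebiw and guwenaw both end in -w yet inflect differently (demebiwast, guwenawim), so the final letter is not what conditions the rule; the last vowel is.
"borazriv" has last vowel 'i'. The stems whose last vowel is 'i' (mebiw → demebiwast, vafir → devafirast, sevik → desevikast) add de- … -ast around the stem.
The other patterns: stems whose last vowel is 'a' add -im; stems whose last vowel is 'u' add the prefix lu-; stems whose last vowel is 'e' or 'o' add -al.
So borazriv → deborazrivast.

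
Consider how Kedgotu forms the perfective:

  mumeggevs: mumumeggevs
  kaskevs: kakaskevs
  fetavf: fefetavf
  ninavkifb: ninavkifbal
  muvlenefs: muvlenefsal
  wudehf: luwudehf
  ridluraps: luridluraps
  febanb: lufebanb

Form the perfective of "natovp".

"natovp" has second-to-last letter 'v'. The stems whose second-to-last letter is 'v' (mumeggevs → mumumeggevs, kaskevs → kakaskevs, fetavf → fefetavf) repeat the first consonant+vowel as a prefix.
The other patterns: stems whose second-to-last letter is 'f' add -al; stems whose second-to-last letter is 'h', 'n' or 'p' add the prefix lu-.
So natovp → nanatovp.

nanatovp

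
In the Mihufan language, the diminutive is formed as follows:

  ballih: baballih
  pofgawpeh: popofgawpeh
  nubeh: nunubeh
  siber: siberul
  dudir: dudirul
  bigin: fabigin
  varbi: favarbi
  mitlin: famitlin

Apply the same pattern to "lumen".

falumen

pofgawpeh and siber both have last vowel 'e' yet inflect differently (popofgawpeh, siberul), so the last vowel is not what conditions the rule; the final letter is.
"lumen" ends in -n. The stems ending in -n (bigin → fabigin, mitlin → famitlin) add the prefix fa-.
So lumen → falumen.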